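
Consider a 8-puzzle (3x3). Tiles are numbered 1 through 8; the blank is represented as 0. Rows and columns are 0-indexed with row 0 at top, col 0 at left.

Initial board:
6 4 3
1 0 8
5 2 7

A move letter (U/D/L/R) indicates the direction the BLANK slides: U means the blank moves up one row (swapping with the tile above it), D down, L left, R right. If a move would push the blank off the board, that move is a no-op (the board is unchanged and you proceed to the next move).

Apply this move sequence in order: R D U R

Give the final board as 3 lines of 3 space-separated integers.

Answer: 6 4 3
1 8 0
5 2 7

Derivation:
After move 1 (R):
6 4 3
1 8 0
5 2 7

After move 2 (D):
6 4 3
1 8 7
5 2 0

After move 3 (U):
6 4 3
1 8 0
5 2 7

After move 4 (R):
6 4 3
1 8 0
5 2 7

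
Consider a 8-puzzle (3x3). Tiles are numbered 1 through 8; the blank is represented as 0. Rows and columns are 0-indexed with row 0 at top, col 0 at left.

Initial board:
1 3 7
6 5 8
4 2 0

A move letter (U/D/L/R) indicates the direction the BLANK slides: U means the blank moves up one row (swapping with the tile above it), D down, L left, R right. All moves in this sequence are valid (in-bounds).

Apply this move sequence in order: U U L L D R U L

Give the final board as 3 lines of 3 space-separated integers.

After move 1 (U):
1 3 7
6 5 0
4 2 8

After move 2 (U):
1 3 0
6 5 7
4 2 8

After move 3 (L):
1 0 3
6 5 7
4 2 8

After move 4 (L):
0 1 3
6 5 7
4 2 8

After move 5 (D):
6 1 3
0 5 7
4 2 8

After move 6 (R):
6 1 3
5 0 7
4 2 8

After move 7 (U):
6 0 3
5 1 7
4 2 8

After move 8 (L):
0 6 3
5 1 7
4 2 8

Answer: 0 6 3
5 1 7
4 2 8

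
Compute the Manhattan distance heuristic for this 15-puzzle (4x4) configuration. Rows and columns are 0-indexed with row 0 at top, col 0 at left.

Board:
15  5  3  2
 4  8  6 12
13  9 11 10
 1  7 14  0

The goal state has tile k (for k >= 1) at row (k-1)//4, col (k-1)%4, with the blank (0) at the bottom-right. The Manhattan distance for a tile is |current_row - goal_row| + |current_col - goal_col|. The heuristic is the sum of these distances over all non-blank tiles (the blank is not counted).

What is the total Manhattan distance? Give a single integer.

Answer: 28

Derivation:
Tile 15: (0,0)->(3,2) = 5
Tile 5: (0,1)->(1,0) = 2
Tile 3: (0,2)->(0,2) = 0
Tile 2: (0,3)->(0,1) = 2
Tile 4: (1,0)->(0,3) = 4
Tile 8: (1,1)->(1,3) = 2
Tile 6: (1,2)->(1,1) = 1
Tile 12: (1,3)->(2,3) = 1
Tile 13: (2,0)->(3,0) = 1
Tile 9: (2,1)->(2,0) = 1
Tile 11: (2,2)->(2,2) = 0
Tile 10: (2,3)->(2,1) = 2
Tile 1: (3,0)->(0,0) = 3
Tile 7: (3,1)->(1,2) = 3
Tile 14: (3,2)->(3,1) = 1
Sum: 5 + 2 + 0 + 2 + 4 + 2 + 1 + 1 + 1 + 1 + 0 + 2 + 3 + 3 + 1 = 28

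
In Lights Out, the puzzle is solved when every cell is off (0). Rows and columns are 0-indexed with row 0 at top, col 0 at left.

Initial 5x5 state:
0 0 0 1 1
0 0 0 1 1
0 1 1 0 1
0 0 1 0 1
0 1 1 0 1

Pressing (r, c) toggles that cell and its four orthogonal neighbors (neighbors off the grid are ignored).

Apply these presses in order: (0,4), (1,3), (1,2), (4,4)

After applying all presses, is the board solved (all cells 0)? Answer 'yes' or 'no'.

After press 1 at (0,4):
0 0 0 0 0
0 0 0 1 0
0 1 1 0 1
0 0 1 0 1
0 1 1 0 1

After press 2 at (1,3):
0 0 0 1 0
0 0 1 0 1
0 1 1 1 1
0 0 1 0 1
0 1 1 0 1

After press 3 at (1,2):
0 0 1 1 0
0 1 0 1 1
0 1 0 1 1
0 0 1 0 1
0 1 1 0 1

After press 4 at (4,4):
0 0 1 1 0
0 1 0 1 1
0 1 0 1 1
0 0 1 0 0
0 1 1 1 0

Lights still on: 12

Answer: no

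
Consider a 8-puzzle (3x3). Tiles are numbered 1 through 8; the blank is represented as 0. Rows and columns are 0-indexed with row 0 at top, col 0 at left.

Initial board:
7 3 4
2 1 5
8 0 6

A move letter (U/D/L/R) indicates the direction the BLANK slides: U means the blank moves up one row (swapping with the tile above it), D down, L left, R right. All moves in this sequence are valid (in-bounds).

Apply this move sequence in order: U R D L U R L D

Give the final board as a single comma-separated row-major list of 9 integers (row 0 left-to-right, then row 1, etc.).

Answer: 7, 3, 4, 2, 5, 6, 8, 0, 1

Derivation:
After move 1 (U):
7 3 4
2 0 5
8 1 6

After move 2 (R):
7 3 4
2 5 0
8 1 6

After move 3 (D):
7 3 4
2 5 6
8 1 0

After move 4 (L):
7 3 4
2 5 6
8 0 1

After move 5 (U):
7 3 4
2 0 6
8 5 1

After move 6 (R):
7 3 4
2 6 0
8 5 1

After move 7 (L):
7 3 4
2 0 6
8 5 1

After move 8 (D):
7 3 4
2 5 6
8 0 1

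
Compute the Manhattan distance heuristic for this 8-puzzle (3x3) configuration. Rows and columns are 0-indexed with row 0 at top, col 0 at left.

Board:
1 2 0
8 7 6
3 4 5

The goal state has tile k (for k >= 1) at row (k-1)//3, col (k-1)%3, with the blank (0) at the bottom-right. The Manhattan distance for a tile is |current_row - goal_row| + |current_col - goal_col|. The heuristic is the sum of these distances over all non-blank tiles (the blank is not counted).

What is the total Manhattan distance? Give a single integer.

Tile 1: at (0,0), goal (0,0), distance |0-0|+|0-0| = 0
Tile 2: at (0,1), goal (0,1), distance |0-0|+|1-1| = 0
Tile 8: at (1,0), goal (2,1), distance |1-2|+|0-1| = 2
Tile 7: at (1,1), goal (2,0), distance |1-2|+|1-0| = 2
Tile 6: at (1,2), goal (1,2), distance |1-1|+|2-2| = 0
Tile 3: at (2,0), goal (0,2), distance |2-0|+|0-2| = 4
Tile 4: at (2,1), goal (1,0), distance |2-1|+|1-0| = 2
Tile 5: at (2,2), goal (1,1), distance |2-1|+|2-1| = 2
Sum: 0 + 0 + 2 + 2 + 0 + 4 + 2 + 2 = 12

Answer: 12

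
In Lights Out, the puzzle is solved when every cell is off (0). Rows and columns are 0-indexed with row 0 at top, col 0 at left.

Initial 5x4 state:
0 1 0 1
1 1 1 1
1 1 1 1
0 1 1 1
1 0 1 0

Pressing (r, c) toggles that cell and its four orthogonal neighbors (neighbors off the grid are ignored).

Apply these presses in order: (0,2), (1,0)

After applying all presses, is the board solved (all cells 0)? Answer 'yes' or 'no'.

After press 1 at (0,2):
0 0 1 0
1 1 0 1
1 1 1 1
0 1 1 1
1 0 1 0

After press 2 at (1,0):
1 0 1 0
0 0 0 1
0 1 1 1
0 1 1 1
1 0 1 0

Lights still on: 11

Answer: no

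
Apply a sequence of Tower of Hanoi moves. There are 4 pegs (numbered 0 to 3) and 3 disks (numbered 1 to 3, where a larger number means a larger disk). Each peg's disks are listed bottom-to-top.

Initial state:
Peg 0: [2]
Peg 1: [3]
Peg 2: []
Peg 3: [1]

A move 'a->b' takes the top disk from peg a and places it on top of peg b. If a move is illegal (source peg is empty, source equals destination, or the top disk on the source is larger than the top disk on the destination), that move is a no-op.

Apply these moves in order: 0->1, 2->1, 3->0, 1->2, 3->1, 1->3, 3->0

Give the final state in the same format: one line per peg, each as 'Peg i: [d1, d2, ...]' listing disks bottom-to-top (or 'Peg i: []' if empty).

Answer: Peg 0: [1]
Peg 1: []
Peg 2: [2]
Peg 3: [3]

Derivation:
After move 1 (0->1):
Peg 0: []
Peg 1: [3, 2]
Peg 2: []
Peg 3: [1]

After move 2 (2->1):
Peg 0: []
Peg 1: [3, 2]
Peg 2: []
Peg 3: [1]

After move 3 (3->0):
Peg 0: [1]
Peg 1: [3, 2]
Peg 2: []
Peg 3: []

After move 4 (1->2):
Peg 0: [1]
Peg 1: [3]
Peg 2: [2]
Peg 3: []

After move 5 (3->1):
Peg 0: [1]
Peg 1: [3]
Peg 2: [2]
Peg 3: []

After move 6 (1->3):
Peg 0: [1]
Peg 1: []
Peg 2: [2]
Peg 3: [3]

After move 7 (3->0):
Peg 0: [1]
Peg 1: []
Peg 2: [2]
Peg 3: [3]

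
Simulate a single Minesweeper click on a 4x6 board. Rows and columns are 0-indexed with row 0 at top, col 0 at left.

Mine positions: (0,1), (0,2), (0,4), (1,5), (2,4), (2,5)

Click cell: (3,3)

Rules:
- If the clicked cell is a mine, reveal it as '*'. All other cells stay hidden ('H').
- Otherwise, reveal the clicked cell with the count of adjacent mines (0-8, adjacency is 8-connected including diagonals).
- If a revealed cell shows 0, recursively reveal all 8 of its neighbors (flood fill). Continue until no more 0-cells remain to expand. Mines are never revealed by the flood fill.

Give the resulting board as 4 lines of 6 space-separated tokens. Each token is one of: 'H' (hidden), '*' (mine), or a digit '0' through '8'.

H H H H H H
H H H H H H
H H H H H H
H H H 1 H H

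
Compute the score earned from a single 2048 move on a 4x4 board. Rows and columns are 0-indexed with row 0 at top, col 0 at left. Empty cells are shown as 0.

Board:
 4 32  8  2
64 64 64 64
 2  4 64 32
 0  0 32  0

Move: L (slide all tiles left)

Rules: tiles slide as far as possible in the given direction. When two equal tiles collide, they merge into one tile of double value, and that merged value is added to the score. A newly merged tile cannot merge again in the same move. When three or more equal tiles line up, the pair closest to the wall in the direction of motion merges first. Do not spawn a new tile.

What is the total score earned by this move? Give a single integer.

Answer: 256

Derivation:
Slide left:
row 0: [4, 32, 8, 2] -> [4, 32, 8, 2]  score +0 (running 0)
row 1: [64, 64, 64, 64] -> [128, 128, 0, 0]  score +256 (running 256)
row 2: [2, 4, 64, 32] -> [2, 4, 64, 32]  score +0 (running 256)
row 3: [0, 0, 32, 0] -> [32, 0, 0, 0]  score +0 (running 256)
Board after move:
  4  32   8   2
128 128   0   0
  2   4  64  32
 32   0   0   0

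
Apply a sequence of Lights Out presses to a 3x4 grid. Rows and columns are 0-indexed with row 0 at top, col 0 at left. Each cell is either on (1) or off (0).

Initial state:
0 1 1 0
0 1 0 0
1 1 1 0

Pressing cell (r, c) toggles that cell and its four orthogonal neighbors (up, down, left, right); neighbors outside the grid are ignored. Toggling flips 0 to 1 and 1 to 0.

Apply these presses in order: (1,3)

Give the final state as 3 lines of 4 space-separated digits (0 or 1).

Answer: 0 1 1 1
0 1 1 1
1 1 1 1

Derivation:
After press 1 at (1,3):
0 1 1 1
0 1 1 1
1 1 1 1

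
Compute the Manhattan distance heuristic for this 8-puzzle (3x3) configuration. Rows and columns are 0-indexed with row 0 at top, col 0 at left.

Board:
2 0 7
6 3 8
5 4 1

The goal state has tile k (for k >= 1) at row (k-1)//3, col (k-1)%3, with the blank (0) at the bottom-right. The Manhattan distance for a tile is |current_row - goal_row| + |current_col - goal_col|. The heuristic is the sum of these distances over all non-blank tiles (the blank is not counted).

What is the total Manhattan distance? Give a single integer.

Answer: 19

Derivation:
Tile 2: (0,0)->(0,1) = 1
Tile 7: (0,2)->(2,0) = 4
Tile 6: (1,0)->(1,2) = 2
Tile 3: (1,1)->(0,2) = 2
Tile 8: (1,2)->(2,1) = 2
Tile 5: (2,0)->(1,1) = 2
Tile 4: (2,1)->(1,0) = 2
Tile 1: (2,2)->(0,0) = 4
Sum: 1 + 4 + 2 + 2 + 2 + 2 + 2 + 4 = 19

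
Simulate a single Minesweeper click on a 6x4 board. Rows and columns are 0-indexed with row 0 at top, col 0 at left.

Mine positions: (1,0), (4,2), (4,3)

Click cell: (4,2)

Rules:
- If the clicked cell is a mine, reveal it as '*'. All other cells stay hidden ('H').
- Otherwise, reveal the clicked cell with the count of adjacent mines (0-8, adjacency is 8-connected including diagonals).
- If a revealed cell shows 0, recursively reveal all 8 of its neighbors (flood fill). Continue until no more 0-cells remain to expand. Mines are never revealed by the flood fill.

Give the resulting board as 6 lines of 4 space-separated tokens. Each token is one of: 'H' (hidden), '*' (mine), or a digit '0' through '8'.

H H H H
H H H H
H H H H
H H H H
H H * H
H H H H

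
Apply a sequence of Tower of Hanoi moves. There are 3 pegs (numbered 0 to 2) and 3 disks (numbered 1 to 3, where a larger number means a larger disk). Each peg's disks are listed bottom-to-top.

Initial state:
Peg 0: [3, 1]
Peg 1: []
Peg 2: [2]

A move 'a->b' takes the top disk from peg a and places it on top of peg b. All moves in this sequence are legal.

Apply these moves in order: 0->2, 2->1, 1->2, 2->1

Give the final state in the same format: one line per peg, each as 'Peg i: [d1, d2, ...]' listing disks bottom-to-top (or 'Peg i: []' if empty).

Answer: Peg 0: [3]
Peg 1: [1]
Peg 2: [2]

Derivation:
After move 1 (0->2):
Peg 0: [3]
Peg 1: []
Peg 2: [2, 1]

After move 2 (2->1):
Peg 0: [3]
Peg 1: [1]
Peg 2: [2]

After move 3 (1->2):
Peg 0: [3]
Peg 1: []
Peg 2: [2, 1]

After move 4 (2->1):
Peg 0: [3]
Peg 1: [1]
Peg 2: [2]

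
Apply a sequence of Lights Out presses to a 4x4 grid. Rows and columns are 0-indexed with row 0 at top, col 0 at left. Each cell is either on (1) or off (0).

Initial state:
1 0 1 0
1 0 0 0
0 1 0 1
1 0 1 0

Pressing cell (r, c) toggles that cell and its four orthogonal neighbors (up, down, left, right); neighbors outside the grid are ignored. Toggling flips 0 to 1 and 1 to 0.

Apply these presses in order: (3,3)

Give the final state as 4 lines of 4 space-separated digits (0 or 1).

After press 1 at (3,3):
1 0 1 0
1 0 0 0
0 1 0 0
1 0 0 1

Answer: 1 0 1 0
1 0 0 0
0 1 0 0
1 0 0 1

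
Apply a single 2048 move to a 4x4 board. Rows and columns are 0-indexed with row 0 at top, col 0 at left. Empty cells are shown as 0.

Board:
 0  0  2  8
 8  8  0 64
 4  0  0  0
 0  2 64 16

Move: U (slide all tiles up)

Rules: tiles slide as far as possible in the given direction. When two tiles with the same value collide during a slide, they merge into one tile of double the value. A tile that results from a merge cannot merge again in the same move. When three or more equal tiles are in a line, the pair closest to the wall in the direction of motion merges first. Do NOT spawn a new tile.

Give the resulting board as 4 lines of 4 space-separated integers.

Slide up:
col 0: [0, 8, 4, 0] -> [8, 4, 0, 0]
col 1: [0, 8, 0, 2] -> [8, 2, 0, 0]
col 2: [2, 0, 0, 64] -> [2, 64, 0, 0]
col 3: [8, 64, 0, 16] -> [8, 64, 16, 0]

Answer:  8  8  2  8
 4  2 64 64
 0  0  0 16
 0  0  0  0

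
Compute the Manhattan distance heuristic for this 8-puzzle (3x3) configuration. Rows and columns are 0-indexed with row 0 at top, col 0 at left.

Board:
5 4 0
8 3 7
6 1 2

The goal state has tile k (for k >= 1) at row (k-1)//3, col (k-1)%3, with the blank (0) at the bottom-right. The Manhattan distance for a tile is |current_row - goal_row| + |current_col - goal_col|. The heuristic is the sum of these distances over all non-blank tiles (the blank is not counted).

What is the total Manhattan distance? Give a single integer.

Answer: 20

Derivation:
Tile 5: at (0,0), goal (1,1), distance |0-1|+|0-1| = 2
Tile 4: at (0,1), goal (1,0), distance |0-1|+|1-0| = 2
Tile 8: at (1,0), goal (2,1), distance |1-2|+|0-1| = 2
Tile 3: at (1,1), goal (0,2), distance |1-0|+|1-2| = 2
Tile 7: at (1,2), goal (2,0), distance |1-2|+|2-0| = 3
Tile 6: at (2,0), goal (1,2), distance |2-1|+|0-2| = 3
Tile 1: at (2,1), goal (0,0), distance |2-0|+|1-0| = 3
Tile 2: at (2,2), goal (0,1), distance |2-0|+|2-1| = 3
Sum: 2 + 2 + 2 + 2 + 3 + 3 + 3 + 3 = 20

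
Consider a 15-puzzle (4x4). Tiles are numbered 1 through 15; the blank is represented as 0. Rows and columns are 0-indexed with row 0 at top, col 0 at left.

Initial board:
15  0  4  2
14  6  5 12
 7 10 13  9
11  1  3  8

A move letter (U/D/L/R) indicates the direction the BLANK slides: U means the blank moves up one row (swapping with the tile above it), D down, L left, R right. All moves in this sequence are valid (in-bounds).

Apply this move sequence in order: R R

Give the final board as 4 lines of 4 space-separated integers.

Answer: 15  4  2  0
14  6  5 12
 7 10 13  9
11  1  3  8

Derivation:
After move 1 (R):
15  4  0  2
14  6  5 12
 7 10 13  9
11  1  3  8

After move 2 (R):
15  4  2  0
14  6  5 12
 7 10 13  9
11  1  3  8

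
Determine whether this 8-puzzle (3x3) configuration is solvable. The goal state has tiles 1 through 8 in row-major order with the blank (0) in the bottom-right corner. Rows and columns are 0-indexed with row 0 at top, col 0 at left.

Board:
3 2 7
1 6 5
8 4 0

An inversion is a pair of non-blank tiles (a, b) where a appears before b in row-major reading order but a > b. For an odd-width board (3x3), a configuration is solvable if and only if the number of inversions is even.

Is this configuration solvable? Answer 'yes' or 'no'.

Answer: no

Derivation:
Inversions (pairs i<j in row-major order where tile[i] > tile[j] > 0): 11
11 is odd, so the puzzle is not solvable.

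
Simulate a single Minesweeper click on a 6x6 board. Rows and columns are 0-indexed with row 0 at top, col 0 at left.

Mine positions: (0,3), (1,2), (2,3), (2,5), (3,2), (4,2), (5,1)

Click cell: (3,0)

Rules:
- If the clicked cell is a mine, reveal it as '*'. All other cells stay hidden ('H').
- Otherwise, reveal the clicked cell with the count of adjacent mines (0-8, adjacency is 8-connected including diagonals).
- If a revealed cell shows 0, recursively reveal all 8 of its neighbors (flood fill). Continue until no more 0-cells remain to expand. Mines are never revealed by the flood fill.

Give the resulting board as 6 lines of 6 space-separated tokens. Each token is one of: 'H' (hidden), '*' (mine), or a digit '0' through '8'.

0 1 H H H H
0 1 H H H H
0 2 H H H H
0 2 H H H H
1 3 H H H H
H H H H H H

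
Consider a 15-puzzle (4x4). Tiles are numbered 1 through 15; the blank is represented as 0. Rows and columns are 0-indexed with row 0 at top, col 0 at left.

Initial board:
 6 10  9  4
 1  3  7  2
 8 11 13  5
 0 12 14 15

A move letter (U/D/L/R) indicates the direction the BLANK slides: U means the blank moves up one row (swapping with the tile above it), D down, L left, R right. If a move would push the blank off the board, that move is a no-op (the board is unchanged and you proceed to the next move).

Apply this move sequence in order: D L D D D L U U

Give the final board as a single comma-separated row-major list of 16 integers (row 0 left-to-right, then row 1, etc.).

After move 1 (D):
 6 10  9  4
 1  3  7  2
 8 11 13  5
 0 12 14 15

After move 2 (L):
 6 10  9  4
 1  3  7  2
 8 11 13  5
 0 12 14 15

After move 3 (D):
 6 10  9  4
 1  3  7  2
 8 11 13  5
 0 12 14 15

After move 4 (D):
 6 10  9  4
 1  3  7  2
 8 11 13  5
 0 12 14 15

After move 5 (D):
 6 10  9  4
 1  3  7  2
 8 11 13  5
 0 12 14 15

After move 6 (L):
 6 10  9  4
 1  3  7  2
 8 11 13  5
 0 12 14 15

After move 7 (U):
 6 10  9  4
 1  3  7  2
 0 11 13  5
 8 12 14 15

After move 8 (U):
 6 10  9  4
 0  3  7  2
 1 11 13  5
 8 12 14 15

Answer: 6, 10, 9, 4, 0, 3, 7, 2, 1, 11, 13, 5, 8, 12, 14, 15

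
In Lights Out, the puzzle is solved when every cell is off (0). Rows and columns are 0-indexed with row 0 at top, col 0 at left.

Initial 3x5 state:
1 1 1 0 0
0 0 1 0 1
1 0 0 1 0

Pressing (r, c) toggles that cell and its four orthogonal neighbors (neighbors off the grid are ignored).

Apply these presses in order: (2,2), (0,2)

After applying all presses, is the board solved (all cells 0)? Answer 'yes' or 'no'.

After press 1 at (2,2):
1 1 1 0 0
0 0 0 0 1
1 1 1 0 0

After press 2 at (0,2):
1 0 0 1 0
0 0 1 0 1
1 1 1 0 0

Lights still on: 7

Answer: no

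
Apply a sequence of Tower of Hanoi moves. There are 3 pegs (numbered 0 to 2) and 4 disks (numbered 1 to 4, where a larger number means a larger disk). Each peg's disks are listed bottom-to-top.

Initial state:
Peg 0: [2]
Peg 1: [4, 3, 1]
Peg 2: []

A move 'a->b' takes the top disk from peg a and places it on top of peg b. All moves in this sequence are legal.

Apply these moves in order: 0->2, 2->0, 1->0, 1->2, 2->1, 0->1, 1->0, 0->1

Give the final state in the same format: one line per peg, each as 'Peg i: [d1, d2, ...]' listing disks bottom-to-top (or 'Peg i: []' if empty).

After move 1 (0->2):
Peg 0: []
Peg 1: [4, 3, 1]
Peg 2: [2]

After move 2 (2->0):
Peg 0: [2]
Peg 1: [4, 3, 1]
Peg 2: []

After move 3 (1->0):
Peg 0: [2, 1]
Peg 1: [4, 3]
Peg 2: []

After move 4 (1->2):
Peg 0: [2, 1]
Peg 1: [4]
Peg 2: [3]

After move 5 (2->1):
Peg 0: [2, 1]
Peg 1: [4, 3]
Peg 2: []

After move 6 (0->1):
Peg 0: [2]
Peg 1: [4, 3, 1]
Peg 2: []

After move 7 (1->0):
Peg 0: [2, 1]
Peg 1: [4, 3]
Peg 2: []

After move 8 (0->1):
Peg 0: [2]
Peg 1: [4, 3, 1]
Peg 2: []

Answer: Peg 0: [2]
Peg 1: [4, 3, 1]
Peg 2: []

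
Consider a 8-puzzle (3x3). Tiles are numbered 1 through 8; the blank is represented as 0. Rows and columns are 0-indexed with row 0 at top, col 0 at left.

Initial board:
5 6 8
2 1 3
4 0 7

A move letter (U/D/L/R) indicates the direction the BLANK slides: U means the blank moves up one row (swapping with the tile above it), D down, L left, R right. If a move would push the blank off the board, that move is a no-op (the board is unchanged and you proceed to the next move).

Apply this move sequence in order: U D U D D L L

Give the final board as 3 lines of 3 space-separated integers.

Answer: 5 6 8
2 1 3
0 4 7

Derivation:
After move 1 (U):
5 6 8
2 0 3
4 1 7

After move 2 (D):
5 6 8
2 1 3
4 0 7

After move 3 (U):
5 6 8
2 0 3
4 1 7

After move 4 (D):
5 6 8
2 1 3
4 0 7

After move 5 (D):
5 6 8
2 1 3
4 0 7

After move 6 (L):
5 6 8
2 1 3
0 4 7

After move 7 (L):
5 6 8
2 1 3
0 4 7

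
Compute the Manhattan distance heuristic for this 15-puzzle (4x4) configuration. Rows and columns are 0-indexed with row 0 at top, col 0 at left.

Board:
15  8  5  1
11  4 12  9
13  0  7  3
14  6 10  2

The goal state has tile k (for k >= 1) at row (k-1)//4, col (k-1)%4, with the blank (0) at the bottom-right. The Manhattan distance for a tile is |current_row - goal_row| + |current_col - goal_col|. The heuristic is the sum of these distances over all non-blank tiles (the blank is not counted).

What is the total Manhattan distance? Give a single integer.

Answer: 41

Derivation:
Tile 15: at (0,0), goal (3,2), distance |0-3|+|0-2| = 5
Tile 8: at (0,1), goal (1,3), distance |0-1|+|1-3| = 3
Tile 5: at (0,2), goal (1,0), distance |0-1|+|2-0| = 3
Tile 1: at (0,3), goal (0,0), distance |0-0|+|3-0| = 3
Tile 11: at (1,0), goal (2,2), distance |1-2|+|0-2| = 3
Tile 4: at (1,1), goal (0,3), distance |1-0|+|1-3| = 3
Tile 12: at (1,2), goal (2,3), distance |1-2|+|2-3| = 2
Tile 9: at (1,3), goal (2,0), distance |1-2|+|3-0| = 4
Tile 13: at (2,0), goal (3,0), distance |2-3|+|0-0| = 1
Tile 7: at (2,2), goal (1,2), distance |2-1|+|2-2| = 1
Tile 3: at (2,3), goal (0,2), distance |2-0|+|3-2| = 3
Tile 14: at (3,0), goal (3,1), distance |3-3|+|0-1| = 1
Tile 6: at (3,1), goal (1,1), distance |3-1|+|1-1| = 2
Tile 10: at (3,2), goal (2,1), distance |3-2|+|2-1| = 2
Tile 2: at (3,3), goal (0,1), distance |3-0|+|3-1| = 5
Sum: 5 + 3 + 3 + 3 + 3 + 3 + 2 + 4 + 1 + 1 + 3 + 1 + 2 + 2 + 5 = 41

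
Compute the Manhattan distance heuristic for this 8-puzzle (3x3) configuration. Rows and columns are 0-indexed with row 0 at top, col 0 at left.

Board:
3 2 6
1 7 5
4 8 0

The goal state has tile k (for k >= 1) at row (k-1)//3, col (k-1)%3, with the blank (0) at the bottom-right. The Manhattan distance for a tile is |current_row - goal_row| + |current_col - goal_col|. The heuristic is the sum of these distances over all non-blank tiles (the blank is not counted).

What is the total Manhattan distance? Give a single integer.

Answer: 8

Derivation:
Tile 3: (0,0)->(0,2) = 2
Tile 2: (0,1)->(0,1) = 0
Tile 6: (0,2)->(1,2) = 1
Tile 1: (1,0)->(0,0) = 1
Tile 7: (1,1)->(2,0) = 2
Tile 5: (1,2)->(1,1) = 1
Tile 4: (2,0)->(1,0) = 1
Tile 8: (2,1)->(2,1) = 0
Sum: 2 + 0 + 1 + 1 + 2 + 1 + 1 + 0 = 8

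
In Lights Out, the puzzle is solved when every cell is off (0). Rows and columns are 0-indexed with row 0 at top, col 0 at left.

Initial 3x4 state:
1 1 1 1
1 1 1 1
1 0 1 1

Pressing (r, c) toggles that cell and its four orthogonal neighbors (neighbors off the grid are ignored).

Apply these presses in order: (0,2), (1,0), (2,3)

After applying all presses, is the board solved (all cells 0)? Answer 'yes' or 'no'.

Answer: yes

Derivation:
After press 1 at (0,2):
1 0 0 0
1 1 0 1
1 0 1 1

After press 2 at (1,0):
0 0 0 0
0 0 0 1
0 0 1 1

After press 3 at (2,3):
0 0 0 0
0 0 0 0
0 0 0 0

Lights still on: 0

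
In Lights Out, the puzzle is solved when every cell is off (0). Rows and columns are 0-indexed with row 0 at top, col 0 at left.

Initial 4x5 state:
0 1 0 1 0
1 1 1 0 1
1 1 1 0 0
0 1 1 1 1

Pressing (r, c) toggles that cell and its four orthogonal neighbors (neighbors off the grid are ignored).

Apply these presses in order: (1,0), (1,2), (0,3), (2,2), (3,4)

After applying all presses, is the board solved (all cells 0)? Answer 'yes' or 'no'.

After press 1 at (1,0):
1 1 0 1 0
0 0 1 0 1
0 1 1 0 0
0 1 1 1 1

After press 2 at (1,2):
1 1 1 1 0
0 1 0 1 1
0 1 0 0 0
0 1 1 1 1

After press 3 at (0,3):
1 1 0 0 1
0 1 0 0 1
0 1 0 0 0
0 1 1 1 1

After press 4 at (2,2):
1 1 0 0 1
0 1 1 0 1
0 0 1 1 0
0 1 0 1 1

After press 5 at (3,4):
1 1 0 0 1
0 1 1 0 1
0 0 1 1 1
0 1 0 0 0

Lights still on: 10

Answer: no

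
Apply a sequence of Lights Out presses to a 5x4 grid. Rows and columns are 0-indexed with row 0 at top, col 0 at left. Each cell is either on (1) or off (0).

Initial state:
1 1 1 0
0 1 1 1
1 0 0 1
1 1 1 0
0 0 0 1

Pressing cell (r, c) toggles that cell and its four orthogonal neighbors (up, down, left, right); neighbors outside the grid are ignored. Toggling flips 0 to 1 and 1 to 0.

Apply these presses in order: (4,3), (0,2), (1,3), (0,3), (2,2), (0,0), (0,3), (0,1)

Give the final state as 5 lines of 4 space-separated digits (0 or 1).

After press 1 at (4,3):
1 1 1 0
0 1 1 1
1 0 0 1
1 1 1 1
0 0 1 0

After press 2 at (0,2):
1 0 0 1
0 1 0 1
1 0 0 1
1 1 1 1
0 0 1 0

After press 3 at (1,3):
1 0 0 0
0 1 1 0
1 0 0 0
1 1 1 1
0 0 1 0

After press 4 at (0,3):
1 0 1 1
0 1 1 1
1 0 0 0
1 1 1 1
0 0 1 0

After press 5 at (2,2):
1 0 1 1
0 1 0 1
1 1 1 1
1 1 0 1
0 0 1 0

After press 6 at (0,0):
0 1 1 1
1 1 0 1
1 1 1 1
1 1 0 1
0 0 1 0

After press 7 at (0,3):
0 1 0 0
1 1 0 0
1 1 1 1
1 1 0 1
0 0 1 0

After press 8 at (0,1):
1 0 1 0
1 0 0 0
1 1 1 1
1 1 0 1
0 0 1 0

Answer: 1 0 1 0
1 0 0 0
1 1 1 1
1 1 0 1
0 0 1 0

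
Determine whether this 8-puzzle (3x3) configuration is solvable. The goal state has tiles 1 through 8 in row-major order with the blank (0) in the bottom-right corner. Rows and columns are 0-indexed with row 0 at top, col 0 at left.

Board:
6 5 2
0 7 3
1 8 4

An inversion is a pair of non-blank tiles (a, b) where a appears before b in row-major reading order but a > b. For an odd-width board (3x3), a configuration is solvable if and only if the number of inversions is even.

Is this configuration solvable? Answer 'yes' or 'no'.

Inversions (pairs i<j in row-major order where tile[i] > tile[j] > 0): 15
15 is odd, so the puzzle is not solvable.

Answer: no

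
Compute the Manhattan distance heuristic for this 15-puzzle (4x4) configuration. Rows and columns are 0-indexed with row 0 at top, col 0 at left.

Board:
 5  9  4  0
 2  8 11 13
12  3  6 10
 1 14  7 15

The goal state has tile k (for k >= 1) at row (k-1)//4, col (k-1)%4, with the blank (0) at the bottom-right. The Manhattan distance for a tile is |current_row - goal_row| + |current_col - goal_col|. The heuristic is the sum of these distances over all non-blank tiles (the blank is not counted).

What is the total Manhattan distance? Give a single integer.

Tile 5: (0,0)->(1,0) = 1
Tile 9: (0,1)->(2,0) = 3
Tile 4: (0,2)->(0,3) = 1
Tile 2: (1,0)->(0,1) = 2
Tile 8: (1,1)->(1,3) = 2
Tile 11: (1,2)->(2,2) = 1
Tile 13: (1,3)->(3,0) = 5
Tile 12: (2,0)->(2,3) = 3
Tile 3: (2,1)->(0,2) = 3
Tile 6: (2,2)->(1,1) = 2
Tile 10: (2,3)->(2,1) = 2
Tile 1: (3,0)->(0,0) = 3
Tile 14: (3,1)->(3,1) = 0
Tile 7: (3,2)->(1,2) = 2
Tile 15: (3,3)->(3,2) = 1
Sum: 1 + 3 + 1 + 2 + 2 + 1 + 5 + 3 + 3 + 2 + 2 + 3 + 0 + 2 + 1 = 31

Answer: 31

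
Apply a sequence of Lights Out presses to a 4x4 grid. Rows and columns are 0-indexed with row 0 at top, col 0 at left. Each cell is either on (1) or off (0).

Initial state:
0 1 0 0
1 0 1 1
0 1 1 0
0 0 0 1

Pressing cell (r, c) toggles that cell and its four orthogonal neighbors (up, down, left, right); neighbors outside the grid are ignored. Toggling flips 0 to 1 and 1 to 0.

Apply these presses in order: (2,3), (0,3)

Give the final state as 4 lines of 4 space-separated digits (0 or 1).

After press 1 at (2,3):
0 1 0 0
1 0 1 0
0 1 0 1
0 0 0 0

After press 2 at (0,3):
0 1 1 1
1 0 1 1
0 1 0 1
0 0 0 0

Answer: 0 1 1 1
1 0 1 1
0 1 0 1
0 0 0 0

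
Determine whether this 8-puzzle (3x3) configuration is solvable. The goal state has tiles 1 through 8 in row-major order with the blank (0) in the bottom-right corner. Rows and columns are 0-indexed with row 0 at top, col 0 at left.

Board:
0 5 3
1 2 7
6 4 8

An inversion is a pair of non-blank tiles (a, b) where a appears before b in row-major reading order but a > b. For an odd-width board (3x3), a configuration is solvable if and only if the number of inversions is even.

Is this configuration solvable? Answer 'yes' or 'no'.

Inversions (pairs i<j in row-major order where tile[i] > tile[j] > 0): 9
9 is odd, so the puzzle is not solvable.

Answer: no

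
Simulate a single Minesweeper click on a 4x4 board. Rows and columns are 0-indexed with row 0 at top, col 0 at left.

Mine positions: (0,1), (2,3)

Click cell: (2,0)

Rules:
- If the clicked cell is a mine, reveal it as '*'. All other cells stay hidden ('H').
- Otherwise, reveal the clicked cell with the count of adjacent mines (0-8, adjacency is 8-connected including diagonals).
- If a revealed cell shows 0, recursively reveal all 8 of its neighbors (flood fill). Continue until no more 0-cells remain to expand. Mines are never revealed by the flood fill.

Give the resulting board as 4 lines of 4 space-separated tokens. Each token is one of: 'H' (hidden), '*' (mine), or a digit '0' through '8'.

H H H H
1 1 2 H
0 0 1 H
0 0 1 H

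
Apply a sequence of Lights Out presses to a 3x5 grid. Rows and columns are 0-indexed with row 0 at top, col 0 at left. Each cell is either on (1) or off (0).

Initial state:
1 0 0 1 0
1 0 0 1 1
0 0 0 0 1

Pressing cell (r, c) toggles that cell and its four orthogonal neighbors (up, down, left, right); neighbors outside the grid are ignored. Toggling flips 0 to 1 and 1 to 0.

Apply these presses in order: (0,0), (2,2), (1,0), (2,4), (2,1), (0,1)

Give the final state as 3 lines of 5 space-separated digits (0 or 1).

After press 1 at (0,0):
0 1 0 1 0
0 0 0 1 1
0 0 0 0 1

After press 2 at (2,2):
0 1 0 1 0
0 0 1 1 1
0 1 1 1 1

After press 3 at (1,0):
1 1 0 1 0
1 1 1 1 1
1 1 1 1 1

After press 4 at (2,4):
1 1 0 1 0
1 1 1 1 0
1 1 1 0 0

After press 5 at (2,1):
1 1 0 1 0
1 0 1 1 0
0 0 0 0 0

After press 6 at (0,1):
0 0 1 1 0
1 1 1 1 0
0 0 0 0 0

Answer: 0 0 1 1 0
1 1 1 1 0
0 0 0 0 0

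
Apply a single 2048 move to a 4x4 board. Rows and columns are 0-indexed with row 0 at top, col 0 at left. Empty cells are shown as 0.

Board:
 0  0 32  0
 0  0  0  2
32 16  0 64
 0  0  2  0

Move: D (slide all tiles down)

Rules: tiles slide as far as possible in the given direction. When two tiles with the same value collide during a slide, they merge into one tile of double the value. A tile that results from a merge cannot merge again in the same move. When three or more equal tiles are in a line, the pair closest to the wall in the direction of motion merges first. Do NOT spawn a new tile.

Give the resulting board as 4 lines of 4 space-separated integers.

Slide down:
col 0: [0, 0, 32, 0] -> [0, 0, 0, 32]
col 1: [0, 0, 16, 0] -> [0, 0, 0, 16]
col 2: [32, 0, 0, 2] -> [0, 0, 32, 2]
col 3: [0, 2, 64, 0] -> [0, 0, 2, 64]

Answer:  0  0  0  0
 0  0  0  0
 0  0 32  2
32 16  2 64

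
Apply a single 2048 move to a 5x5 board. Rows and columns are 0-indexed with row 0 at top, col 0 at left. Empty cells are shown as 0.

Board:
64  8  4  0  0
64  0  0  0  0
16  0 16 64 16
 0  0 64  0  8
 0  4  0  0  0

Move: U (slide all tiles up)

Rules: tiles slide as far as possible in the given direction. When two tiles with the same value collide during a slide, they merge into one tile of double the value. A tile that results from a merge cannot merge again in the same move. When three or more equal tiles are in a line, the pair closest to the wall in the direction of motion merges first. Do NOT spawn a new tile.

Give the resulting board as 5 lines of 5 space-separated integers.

Answer: 128   8   4  64  16
 16   4  16   0   8
  0   0  64   0   0
  0   0   0   0   0
  0   0   0   0   0

Derivation:
Slide up:
col 0: [64, 64, 16, 0, 0] -> [128, 16, 0, 0, 0]
col 1: [8, 0, 0, 0, 4] -> [8, 4, 0, 0, 0]
col 2: [4, 0, 16, 64, 0] -> [4, 16, 64, 0, 0]
col 3: [0, 0, 64, 0, 0] -> [64, 0, 0, 0, 0]
col 4: [0, 0, 16, 8, 0] -> [16, 8, 0, 0, 0]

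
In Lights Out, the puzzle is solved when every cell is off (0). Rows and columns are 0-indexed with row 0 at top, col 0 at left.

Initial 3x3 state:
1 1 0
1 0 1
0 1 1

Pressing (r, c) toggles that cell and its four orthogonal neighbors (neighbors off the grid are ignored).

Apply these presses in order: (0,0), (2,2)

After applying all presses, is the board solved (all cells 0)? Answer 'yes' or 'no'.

Answer: yes

Derivation:
After press 1 at (0,0):
0 0 0
0 0 1
0 1 1

After press 2 at (2,2):
0 0 0
0 0 0
0 0 0

Lights still on: 0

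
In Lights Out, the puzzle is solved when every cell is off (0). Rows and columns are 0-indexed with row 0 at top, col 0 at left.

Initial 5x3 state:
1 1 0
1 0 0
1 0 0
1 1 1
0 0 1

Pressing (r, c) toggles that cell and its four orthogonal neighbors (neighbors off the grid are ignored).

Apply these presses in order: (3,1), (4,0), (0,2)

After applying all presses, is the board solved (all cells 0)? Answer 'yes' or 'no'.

Answer: no

Derivation:
After press 1 at (3,1):
1 1 0
1 0 0
1 1 0
0 0 0
0 1 1

After press 2 at (4,0):
1 1 0
1 0 0
1 1 0
1 0 0
1 0 1

After press 3 at (0,2):
1 0 1
1 0 1
1 1 0
1 0 0
1 0 1

Lights still on: 9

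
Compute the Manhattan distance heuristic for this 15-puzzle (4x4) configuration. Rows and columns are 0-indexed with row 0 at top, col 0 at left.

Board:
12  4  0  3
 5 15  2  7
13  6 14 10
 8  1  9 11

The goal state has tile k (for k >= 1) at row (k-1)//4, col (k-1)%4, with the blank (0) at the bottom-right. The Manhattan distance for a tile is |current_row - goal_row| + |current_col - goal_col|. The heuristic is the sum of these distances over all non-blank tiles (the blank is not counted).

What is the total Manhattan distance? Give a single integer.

Tile 12: (0,0)->(2,3) = 5
Tile 4: (0,1)->(0,3) = 2
Tile 3: (0,3)->(0,2) = 1
Tile 5: (1,0)->(1,0) = 0
Tile 15: (1,1)->(3,2) = 3
Tile 2: (1,2)->(0,1) = 2
Tile 7: (1,3)->(1,2) = 1
Tile 13: (2,0)->(3,0) = 1
Tile 6: (2,1)->(1,1) = 1
Tile 14: (2,2)->(3,1) = 2
Tile 10: (2,3)->(2,1) = 2
Tile 8: (3,0)->(1,3) = 5
Tile 1: (3,1)->(0,0) = 4
Tile 9: (3,2)->(2,0) = 3
Tile 11: (3,3)->(2,2) = 2
Sum: 5 + 2 + 1 + 0 + 3 + 2 + 1 + 1 + 1 + 2 + 2 + 5 + 4 + 3 + 2 = 34

Answer: 34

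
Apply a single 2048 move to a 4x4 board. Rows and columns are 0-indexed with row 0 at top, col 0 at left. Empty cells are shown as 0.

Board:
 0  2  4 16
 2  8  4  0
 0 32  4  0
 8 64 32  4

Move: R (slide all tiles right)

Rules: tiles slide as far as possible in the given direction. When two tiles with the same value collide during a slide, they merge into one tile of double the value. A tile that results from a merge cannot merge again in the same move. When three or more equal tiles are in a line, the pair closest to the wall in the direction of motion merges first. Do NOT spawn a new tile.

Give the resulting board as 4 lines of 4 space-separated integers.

Slide right:
row 0: [0, 2, 4, 16] -> [0, 2, 4, 16]
row 1: [2, 8, 4, 0] -> [0, 2, 8, 4]
row 2: [0, 32, 4, 0] -> [0, 0, 32, 4]
row 3: [8, 64, 32, 4] -> [8, 64, 32, 4]

Answer:  0  2  4 16
 0  2  8  4
 0  0 32  4
 8 64 32  4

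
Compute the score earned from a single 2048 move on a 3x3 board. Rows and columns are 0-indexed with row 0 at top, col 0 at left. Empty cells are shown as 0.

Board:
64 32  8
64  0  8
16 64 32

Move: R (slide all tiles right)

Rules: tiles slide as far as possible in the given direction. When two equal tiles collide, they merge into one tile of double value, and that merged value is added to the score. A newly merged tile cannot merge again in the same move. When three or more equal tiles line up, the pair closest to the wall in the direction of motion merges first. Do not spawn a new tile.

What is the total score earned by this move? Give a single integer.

Slide right:
row 0: [64, 32, 8] -> [64, 32, 8]  score +0 (running 0)
row 1: [64, 0, 8] -> [0, 64, 8]  score +0 (running 0)
row 2: [16, 64, 32] -> [16, 64, 32]  score +0 (running 0)
Board after move:
64 32  8
 0 64  8
16 64 32

Answer: 0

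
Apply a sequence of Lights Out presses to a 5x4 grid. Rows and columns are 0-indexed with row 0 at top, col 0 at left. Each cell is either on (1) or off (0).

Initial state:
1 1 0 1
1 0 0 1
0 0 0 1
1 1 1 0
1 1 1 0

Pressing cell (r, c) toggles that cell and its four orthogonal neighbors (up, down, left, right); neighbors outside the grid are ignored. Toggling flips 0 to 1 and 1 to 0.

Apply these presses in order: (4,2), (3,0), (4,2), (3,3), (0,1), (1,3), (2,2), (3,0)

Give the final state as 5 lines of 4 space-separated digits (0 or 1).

After press 1 at (4,2):
1 1 0 1
1 0 0 1
0 0 0 1
1 1 0 0
1 0 0 1

After press 2 at (3,0):
1 1 0 1
1 0 0 1
1 0 0 1
0 0 0 0
0 0 0 1

After press 3 at (4,2):
1 1 0 1
1 0 0 1
1 0 0 1
0 0 1 0
0 1 1 0

After press 4 at (3,3):
1 1 0 1
1 0 0 1
1 0 0 0
0 0 0 1
0 1 1 1

After press 5 at (0,1):
0 0 1 1
1 1 0 1
1 0 0 0
0 0 0 1
0 1 1 1

After press 6 at (1,3):
0 0 1 0
1 1 1 0
1 0 0 1
0 0 0 1
0 1 1 1

After press 7 at (2,2):
0 0 1 0
1 1 0 0
1 1 1 0
0 0 1 1
0 1 1 1

After press 8 at (3,0):
0 0 1 0
1 1 0 0
0 1 1 0
1 1 1 1
1 1 1 1

Answer: 0 0 1 0
1 1 0 0
0 1 1 0
1 1 1 1
1 1 1 1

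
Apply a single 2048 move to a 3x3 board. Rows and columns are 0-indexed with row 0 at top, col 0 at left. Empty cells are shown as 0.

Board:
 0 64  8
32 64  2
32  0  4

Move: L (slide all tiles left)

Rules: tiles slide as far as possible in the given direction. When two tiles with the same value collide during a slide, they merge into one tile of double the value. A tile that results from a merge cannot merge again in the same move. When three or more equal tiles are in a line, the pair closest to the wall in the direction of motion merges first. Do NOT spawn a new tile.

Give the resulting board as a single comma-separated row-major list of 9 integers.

Answer: 64, 8, 0, 32, 64, 2, 32, 4, 0

Derivation:
Slide left:
row 0: [0, 64, 8] -> [64, 8, 0]
row 1: [32, 64, 2] -> [32, 64, 2]
row 2: [32, 0, 4] -> [32, 4, 0]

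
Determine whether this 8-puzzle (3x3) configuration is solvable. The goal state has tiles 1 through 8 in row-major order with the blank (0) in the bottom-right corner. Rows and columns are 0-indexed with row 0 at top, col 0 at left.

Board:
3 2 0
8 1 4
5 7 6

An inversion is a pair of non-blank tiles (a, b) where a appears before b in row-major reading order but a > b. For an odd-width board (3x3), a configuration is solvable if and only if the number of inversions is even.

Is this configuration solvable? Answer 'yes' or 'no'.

Inversions (pairs i<j in row-major order where tile[i] > tile[j] > 0): 9
9 is odd, so the puzzle is not solvable.

Answer: no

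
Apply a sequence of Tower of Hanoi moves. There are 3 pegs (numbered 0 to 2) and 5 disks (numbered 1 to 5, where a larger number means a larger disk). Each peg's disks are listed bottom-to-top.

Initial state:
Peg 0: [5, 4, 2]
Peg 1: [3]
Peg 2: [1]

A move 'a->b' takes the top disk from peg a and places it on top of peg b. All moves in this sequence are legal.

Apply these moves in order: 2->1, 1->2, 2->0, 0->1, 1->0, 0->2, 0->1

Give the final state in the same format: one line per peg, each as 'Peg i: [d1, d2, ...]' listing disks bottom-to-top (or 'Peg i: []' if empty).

Answer: Peg 0: [5, 4]
Peg 1: [3, 2]
Peg 2: [1]

Derivation:
After move 1 (2->1):
Peg 0: [5, 4, 2]
Peg 1: [3, 1]
Peg 2: []

After move 2 (1->2):
Peg 0: [5, 4, 2]
Peg 1: [3]
Peg 2: [1]

After move 3 (2->0):
Peg 0: [5, 4, 2, 1]
Peg 1: [3]
Peg 2: []

After move 4 (0->1):
Peg 0: [5, 4, 2]
Peg 1: [3, 1]
Peg 2: []

After move 5 (1->0):
Peg 0: [5, 4, 2, 1]
Peg 1: [3]
Peg 2: []

After move 6 (0->2):
Peg 0: [5, 4, 2]
Peg 1: [3]
Peg 2: [1]

After move 7 (0->1):
Peg 0: [5, 4]
Peg 1: [3, 2]
Peg 2: [1]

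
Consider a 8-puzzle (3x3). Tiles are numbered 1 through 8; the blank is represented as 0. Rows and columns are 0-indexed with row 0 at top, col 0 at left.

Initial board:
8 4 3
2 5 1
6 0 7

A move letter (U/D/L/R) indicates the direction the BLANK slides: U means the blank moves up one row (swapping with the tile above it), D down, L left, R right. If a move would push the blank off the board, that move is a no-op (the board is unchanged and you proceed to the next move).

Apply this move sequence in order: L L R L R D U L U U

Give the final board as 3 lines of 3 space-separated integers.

Answer: 0 4 3
8 2 1
6 5 7

Derivation:
After move 1 (L):
8 4 3
2 5 1
0 6 7

After move 2 (L):
8 4 3
2 5 1
0 6 7

After move 3 (R):
8 4 3
2 5 1
6 0 7

After move 4 (L):
8 4 3
2 5 1
0 6 7

After move 5 (R):
8 4 3
2 5 1
6 0 7

After move 6 (D):
8 4 3
2 5 1
6 0 7

After move 7 (U):
8 4 3
2 0 1
6 5 7

After move 8 (L):
8 4 3
0 2 1
6 5 7

After move 9 (U):
0 4 3
8 2 1
6 5 7

After move 10 (U):
0 4 3
8 2 1
6 5 7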